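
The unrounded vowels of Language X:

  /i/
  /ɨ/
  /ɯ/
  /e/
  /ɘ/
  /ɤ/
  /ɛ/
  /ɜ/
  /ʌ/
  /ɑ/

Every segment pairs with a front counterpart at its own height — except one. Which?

/ɑ/

High: /i/ ~ /ɨ/ ~ /ɯ/
High-mid: /e/ ~ /ɘ/ ~ /ɤ/
Low-mid: /ɛ/ ~ /ɜ/ ~ /ʌ/
Low: only /ɑ/ (back); no front partner.
So /ɑ/ is the unpaired segment.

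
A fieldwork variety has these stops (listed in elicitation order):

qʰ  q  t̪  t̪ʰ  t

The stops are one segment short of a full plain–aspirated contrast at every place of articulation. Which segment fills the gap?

/tʰ/

place of articulation  plain     aspirated
dental            t̪        t̪ʰ     
alveolar          t         —       
uvular            q         qʰ      
The alveolar row has no aspirated member, so the gap is the aspirated alveolar stop /tʰ/.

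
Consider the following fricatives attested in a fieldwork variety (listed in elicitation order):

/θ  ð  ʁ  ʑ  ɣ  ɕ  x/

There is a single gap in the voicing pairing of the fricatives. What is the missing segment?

/χ/

dental: voiceless /θ/, voiced /ð/.
alveolo-palatal: voiceless /ɕ/, voiced /ʑ/.
velar: voiceless /x/, voiced /ɣ/.
uvular: voiceless —, voiced /ʁ/.
The uvular row has no voiceless member, so the gap is the voiceless uvular fricative /χ/.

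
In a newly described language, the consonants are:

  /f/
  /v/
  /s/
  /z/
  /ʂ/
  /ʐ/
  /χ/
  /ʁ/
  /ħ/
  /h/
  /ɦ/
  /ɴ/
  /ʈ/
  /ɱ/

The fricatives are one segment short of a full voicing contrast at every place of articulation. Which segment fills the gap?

place of articulation  voiceless  voiced  
labiodental       f         v       
alveolar          s         z       
retroflex         ʂ         ʐ       
uvular            χ         ʁ       
pharyngeal        ħ         —       
glottal           h         ɦ       
The pharyngeal row has no voiced member, so the gap is the voiced pharyngeal fricative /ʕ/.

/ʕ/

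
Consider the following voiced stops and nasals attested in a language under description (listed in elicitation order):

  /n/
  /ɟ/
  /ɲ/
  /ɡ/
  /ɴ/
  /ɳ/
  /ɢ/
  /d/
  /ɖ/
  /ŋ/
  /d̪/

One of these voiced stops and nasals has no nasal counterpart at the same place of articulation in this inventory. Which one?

Alveolar: /d/ ~ /n/
Retroflex: /ɖ/ ~ /ɳ/
Palatal: /ɟ/ ~ /ɲ/
Velar: /ɡ/ ~ /ŋ/
Uvular: /ɢ/ ~ /ɴ/
Dental: only /d̪/ (oral stop); no nasal partner.
So /d̪/ is the unpaired segment.

/d̪/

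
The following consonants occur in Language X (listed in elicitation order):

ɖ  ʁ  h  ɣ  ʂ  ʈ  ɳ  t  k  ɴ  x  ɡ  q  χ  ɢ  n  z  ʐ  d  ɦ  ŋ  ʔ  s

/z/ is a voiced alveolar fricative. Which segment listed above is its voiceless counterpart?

/s/

The voiceless counterpart is a voiceless alveolar fricative — in this inventory, /s/.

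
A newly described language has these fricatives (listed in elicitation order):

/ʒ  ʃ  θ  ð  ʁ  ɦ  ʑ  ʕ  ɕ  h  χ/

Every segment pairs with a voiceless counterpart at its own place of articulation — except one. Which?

/ʕ/

Dental: /θ/ ~ /ð/
Postalveolar: /ʃ/ ~ /ʒ/
Alveolo-palatal: /ɕ/ ~ /ʑ/
Uvular: /χ/ ~ /ʁ/
Glottal: /h/ ~ /ɦ/
Pharyngeal: only /ʕ/ (voiced); no voiceless partner.
So /ʕ/ is the unpaired segment.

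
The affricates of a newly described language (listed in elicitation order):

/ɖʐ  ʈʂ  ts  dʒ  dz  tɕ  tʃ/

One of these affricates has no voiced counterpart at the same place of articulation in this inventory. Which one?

/tɕ/

Alveolar: /ts/ ~ /dz/
Postalveolar: /tʃ/ ~ /dʒ/
Retroflex: /ʈʂ/ ~ /ɖʐ/
Alveolo-palatal: only /tɕ/ (voiceless); no voiced partner.
So /tɕ/ is the unpaired segment.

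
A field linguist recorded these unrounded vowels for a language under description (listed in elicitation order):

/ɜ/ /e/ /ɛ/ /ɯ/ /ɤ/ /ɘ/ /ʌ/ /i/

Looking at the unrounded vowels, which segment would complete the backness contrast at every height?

/ɨ/

height            front     central   back    
high              i         —         ɯ       
high-mid          e         ɘ         ɤ       
low-mid           ɛ         ɜ         ʌ       
The high row has no central member, so the gap is the high central unrounded vowel /ɨ/.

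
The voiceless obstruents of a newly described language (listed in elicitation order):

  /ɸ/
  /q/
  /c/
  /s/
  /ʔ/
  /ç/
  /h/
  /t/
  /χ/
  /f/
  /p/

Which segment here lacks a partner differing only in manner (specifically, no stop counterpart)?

Bilabial: /p/ ~ /ɸ/
Alveolar: /t/ ~ /s/
Palatal: /c/ ~ /ç/
Uvular: /q/ ~ /χ/
Glottal: /ʔ/ ~ /h/
Labiodental: only /f/ (fricative); no stop partner.
So /f/ is the unpaired segment.

/f/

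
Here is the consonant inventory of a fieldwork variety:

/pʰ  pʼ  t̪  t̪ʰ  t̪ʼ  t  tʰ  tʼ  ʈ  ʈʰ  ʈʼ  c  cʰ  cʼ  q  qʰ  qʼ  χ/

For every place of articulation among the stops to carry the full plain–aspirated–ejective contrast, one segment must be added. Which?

bilabial: plain —, aspirated /pʰ/, ejective /pʼ/.
dental: plain /t̪/, aspirated /t̪ʰ/, ejective /t̪ʼ/.
alveolar: plain /t/, aspirated /tʰ/, ejective /tʼ/.
retroflex: plain /ʈ/, aspirated /ʈʰ/, ejective /ʈʼ/.
palatal: plain /c/, aspirated /cʰ/, ejective /cʼ/.
uvular: plain /q/, aspirated /qʰ/, ejective /qʼ/.
The bilabial row has no plain member, so the gap is the plain bilabial stop /p/.

/p/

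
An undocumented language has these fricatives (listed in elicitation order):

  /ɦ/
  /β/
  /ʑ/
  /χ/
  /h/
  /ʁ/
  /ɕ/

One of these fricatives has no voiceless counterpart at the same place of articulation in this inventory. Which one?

/β/

Alveolo-palatal: /ɕ/ ~ /ʑ/
Uvular: /χ/ ~ /ʁ/
Glottal: /h/ ~ /ɦ/
Bilabial: only /β/ (voiced); no voiceless partner.
So /β/ is the unpaired segment.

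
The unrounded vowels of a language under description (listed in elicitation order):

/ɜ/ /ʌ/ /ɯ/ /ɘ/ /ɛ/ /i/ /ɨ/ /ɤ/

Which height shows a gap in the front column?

high-mid

height            front     central   back    
high              i         ɨ         ɯ       
high-mid          —         ɘ         ɤ       
low-mid           ɛ         ɜ         ʌ       
Every height has a front member except high-mid, where /e/ would be expected.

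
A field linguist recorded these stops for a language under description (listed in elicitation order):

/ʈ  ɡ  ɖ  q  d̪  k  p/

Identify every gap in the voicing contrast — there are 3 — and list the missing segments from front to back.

bilabial: voiceless /p/, voiced —.
dental: voiceless —, voiced /d̪/.
retroflex: voiceless /ʈ/, voiced /ɖ/.
velar: voiceless /k/, voiced /ɡ/.
uvular: voiceless /q/, voiced —.
Gaps, from front to back: bilabial lacks voiced (/b/); dental lacks voiceless (/t̪/); uvular lacks voiced (/ɢ/).

/b/, /t̪/, /ɢ/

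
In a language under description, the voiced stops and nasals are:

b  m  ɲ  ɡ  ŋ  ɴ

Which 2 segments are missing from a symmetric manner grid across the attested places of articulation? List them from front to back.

/ɟ/, /ɢ/

place of articulation  oral stop  nasal   
bilabial          b         m       
palatal           —         ɲ       
velar             ɡ         ŋ       
uvular            —         ɴ       
Gaps, from front to back: palatal lacks oral stop (/ɟ/); uvular lacks oral stop (/ɢ/).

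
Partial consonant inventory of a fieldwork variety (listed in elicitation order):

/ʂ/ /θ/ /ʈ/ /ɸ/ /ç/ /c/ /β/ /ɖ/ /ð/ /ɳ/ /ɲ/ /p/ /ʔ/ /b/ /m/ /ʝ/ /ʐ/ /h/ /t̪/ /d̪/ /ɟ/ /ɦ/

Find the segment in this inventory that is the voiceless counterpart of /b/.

/b/ is a voiced bilabial stop.
The voiceless counterpart is a voiceless bilabial stop — in this inventory, /p/.

/p/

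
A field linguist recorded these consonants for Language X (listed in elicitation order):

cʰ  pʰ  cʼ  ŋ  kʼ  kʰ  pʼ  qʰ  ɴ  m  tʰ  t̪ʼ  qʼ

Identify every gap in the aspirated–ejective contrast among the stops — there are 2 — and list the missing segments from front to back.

place of articulation  aspirated  ejective
bilabial          pʰ        pʼ      
dental            —         t̪ʼ     
alveolar          tʰ        —       
palatal           cʰ        cʼ      
velar             kʰ        kʼ      
uvular            qʰ        qʼ      
Gaps, from front to back: dental lacks aspirated (/t̪ʰ/); alveolar lacks ejective (/tʼ/).

/t̪ʰ/, /tʼ/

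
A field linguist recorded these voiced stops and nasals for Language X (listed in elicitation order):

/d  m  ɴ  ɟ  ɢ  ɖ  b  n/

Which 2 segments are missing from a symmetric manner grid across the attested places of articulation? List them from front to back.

bilabial: oral stop /b/, nasal /m/.
alveolar: oral stop /d/, nasal /n/.
retroflex: oral stop /ɖ/, nasal —.
palatal: oral stop /ɟ/, nasal —.
uvular: oral stop /ɢ/, nasal /ɴ/.
Gaps, from front to back: retroflex lacks nasal (/ɳ/); palatal lacks nasal (/ɲ/).

/ɳ/, /ɲ/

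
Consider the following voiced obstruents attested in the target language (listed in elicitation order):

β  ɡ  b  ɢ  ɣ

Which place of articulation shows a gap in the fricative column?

bilabial: stop /b/, fricative /β/.
velar: stop /ɡ/, fricative /ɣ/.
uvular: stop /ɢ/, fricative —.
Every place of articulation has a fricative member except uvular, where /ʁ/ would be expected.

uvular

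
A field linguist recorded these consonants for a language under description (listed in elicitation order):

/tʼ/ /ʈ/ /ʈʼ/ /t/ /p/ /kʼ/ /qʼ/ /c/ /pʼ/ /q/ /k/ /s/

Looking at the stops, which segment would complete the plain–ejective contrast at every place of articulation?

bilabial: plain /p/, ejective /pʼ/.
alveolar: plain /t/, ejective /tʼ/.
retroflex: plain /ʈ/, ejective /ʈʼ/.
palatal: plain /c/, ejective —.
velar: plain /k/, ejective /kʼ/.
uvular: plain /q/, ejective /qʼ/.
The palatal row has no ejective member, so the gap is the ejective palatal stop /cʼ/.

/cʼ/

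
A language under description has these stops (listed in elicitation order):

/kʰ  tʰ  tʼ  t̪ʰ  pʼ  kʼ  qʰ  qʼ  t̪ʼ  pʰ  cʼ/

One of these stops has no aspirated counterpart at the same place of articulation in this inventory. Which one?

Bilabial: /pʰ/ ~ /pʼ/
Dental: /t̪ʰ/ ~ /t̪ʼ/
Alveolar: /tʰ/ ~ /tʼ/
Velar: /kʰ/ ~ /kʼ/
Uvular: /qʰ/ ~ /qʼ/
Palatal: only /cʼ/ (ejective); no aspirated partner.
So /cʼ/ is the unpaired segment.

/cʼ/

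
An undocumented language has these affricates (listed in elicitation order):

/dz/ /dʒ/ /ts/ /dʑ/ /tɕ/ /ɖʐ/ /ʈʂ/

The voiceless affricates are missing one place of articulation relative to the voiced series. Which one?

Voiceless: /ts/ (alveolar), /ʈʂ/ (retroflex), /tɕ/ (alveolo-palatal).
Voiced: /dz/ (alveolar), /dʒ/ (postalveolar), /ɖʐ/ (retroflex), /dʑ/ (alveolo-palatal).
Every place of articulation has a voiceless member except postalveolar, where /tʃ/ would be expected.

postalveolar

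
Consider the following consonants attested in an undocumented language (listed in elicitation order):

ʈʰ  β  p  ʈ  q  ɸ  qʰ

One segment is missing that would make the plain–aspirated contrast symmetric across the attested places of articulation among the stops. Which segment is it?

bilabial: plain /p/, aspirated —.
retroflex: plain /ʈ/, aspirated /ʈʰ/.
uvular: plain /q/, aspirated /qʰ/.
The bilabial row has no aspirated member, so the gap is the aspirated bilabial stop /pʰ/.

/pʰ/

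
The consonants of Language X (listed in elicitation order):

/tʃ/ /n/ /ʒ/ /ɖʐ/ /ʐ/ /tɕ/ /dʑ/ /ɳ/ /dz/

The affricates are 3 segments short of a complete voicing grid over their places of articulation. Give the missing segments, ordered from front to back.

place of articulation  voiceless  voiced  
alveolar          —         dz      
postalveolar      tʃ        —       
retroflex         —         ɖʐ      
alveolo-palatal   tɕ        dʑ      
Gaps, from front to back: alveolar lacks voiceless (/ts/); postalveolar lacks voiced (/dʒ/); retroflex lacks voiceless (/ʈʂ/).

/ts/, /dʒ/, /ʈʂ/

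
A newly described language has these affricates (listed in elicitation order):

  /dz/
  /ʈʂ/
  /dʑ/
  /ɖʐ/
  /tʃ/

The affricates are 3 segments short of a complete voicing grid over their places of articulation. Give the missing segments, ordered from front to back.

Voiceless: /tʃ/ (postalveolar), /ʈʂ/ (retroflex).
Voiced: /dz/ (alveolar), /ɖʐ/ (retroflex), /dʑ/ (alveolo-palatal).
Gaps, from front to back: alveolar lacks voiceless (/ts/); postalveolar lacks voiced (/dʒ/); alveolo-palatal lacks voiceless (/tɕ/).

/ts/, /dʒ/, /tɕ/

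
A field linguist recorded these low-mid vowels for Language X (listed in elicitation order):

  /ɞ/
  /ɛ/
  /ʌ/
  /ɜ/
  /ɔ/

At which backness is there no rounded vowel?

backness          unrounded  rounded 
front             ɛ         —       
central           ɜ         ɞ       
back              ʌ         ɔ       
Every backness has a rounded member except front, where /œ/ would be expected.

front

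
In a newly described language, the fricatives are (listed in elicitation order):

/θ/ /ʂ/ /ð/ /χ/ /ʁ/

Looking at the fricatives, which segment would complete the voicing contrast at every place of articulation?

dental: voiceless /θ/, voiced /ð/.
retroflex: voiceless /ʂ/, voiced —.
uvular: voiceless /χ/, voiced /ʁ/.
The retroflex row has no voiced member, so the gap is the voiced retroflex fricative /ʐ/.

/ʐ/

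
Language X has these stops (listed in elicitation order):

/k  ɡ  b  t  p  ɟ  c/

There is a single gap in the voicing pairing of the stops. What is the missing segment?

/d/

Voiceless: /p/ (bilabial), /t/ (alveolar), /c/ (palatal), /k/ (velar).
Voiced: /b/ (bilabial), /ɟ/ (palatal), /ɡ/ (velar).
The alveolar row has no voiced member, so the gap is the voiced alveolar stop /d/.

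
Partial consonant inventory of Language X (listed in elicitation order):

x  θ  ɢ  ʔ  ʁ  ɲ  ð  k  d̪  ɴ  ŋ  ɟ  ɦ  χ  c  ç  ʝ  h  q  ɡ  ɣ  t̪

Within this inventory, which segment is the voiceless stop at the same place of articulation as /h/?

/h/ is a voiceless glottal fricative.
The voiceless stop at the same place is a voiceless glottal stop — in this inventory, /ʔ/.

/ʔ/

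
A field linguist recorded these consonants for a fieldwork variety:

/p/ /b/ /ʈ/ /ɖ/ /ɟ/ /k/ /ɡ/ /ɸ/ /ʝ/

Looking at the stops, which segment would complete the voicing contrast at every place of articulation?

place of articulation  voiceless  voiced  
bilabial          p         b       
retroflex         ʈ         ɖ       
palatal           —         ɟ       
velar             k         ɡ       
The palatal row has no voiceless member, so the gap is the voiceless palatal stop /c/.

/c/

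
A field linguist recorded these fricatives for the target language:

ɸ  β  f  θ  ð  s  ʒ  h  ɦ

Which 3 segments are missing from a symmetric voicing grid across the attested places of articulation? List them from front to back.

Voiceless: /ɸ/ (bilabial), /f/ (labiodental), /θ/ (dental), /s/ (alveolar), /h/ (glottal).
Voiced: /β/ (bilabial), /ð/ (dental), /ʒ/ (postalveolar), /ɦ/ (glottal).
Gaps, from front to back: labiodental lacks voiced (/v/); alveolar lacks voiced (/z/); postalveolar lacks voiceless (/ʃ/).

/v/, /z/, /ʃ/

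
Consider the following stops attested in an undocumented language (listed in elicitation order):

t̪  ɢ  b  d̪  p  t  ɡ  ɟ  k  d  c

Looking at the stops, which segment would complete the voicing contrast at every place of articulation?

bilabial: voiceless /p/, voiced /b/.
dental: voiceless /t̪/, voiced /d̪/.
alveolar: voiceless /t/, voiced /d/.
palatal: voiceless /c/, voiced /ɟ/.
velar: voiceless /k/, voiced /ɡ/.
uvular: voiceless —, voiced /ɢ/.
The uvular row has no voiceless member, so the gap is the voiceless uvular stop /q/.

/q/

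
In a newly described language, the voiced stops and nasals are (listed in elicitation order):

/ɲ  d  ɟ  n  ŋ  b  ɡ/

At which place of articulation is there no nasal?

bilabial

bilabial: oral stop /b/, nasal —.
alveolar: oral stop /d/, nasal /n/.
palatal: oral stop /ɟ/, nasal /ɲ/.
velar: oral stop /ɡ/, nasal /ŋ/.
Every place of articulation has a nasal member except bilabial, where /m/ would be expected.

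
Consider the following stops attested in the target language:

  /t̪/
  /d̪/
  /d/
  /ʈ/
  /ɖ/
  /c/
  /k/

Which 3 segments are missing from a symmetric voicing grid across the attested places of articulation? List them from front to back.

/t/, /ɟ/, /ɡ/

Voiceless: /t̪/ (dental), /ʈ/ (retroflex), /c/ (palatal), /k/ (velar).
Voiced: /d̪/ (dental), /d/ (alveolar), /ɖ/ (retroflex).
Gaps, from front to back: alveolar lacks voiceless (/t/); palatal lacks voiced (/ɟ/); velar lacks voiced (/ɡ/).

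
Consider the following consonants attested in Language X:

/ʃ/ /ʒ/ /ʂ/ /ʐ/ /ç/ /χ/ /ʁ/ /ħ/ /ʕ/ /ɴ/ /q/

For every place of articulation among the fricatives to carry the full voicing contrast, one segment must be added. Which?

place of articulation  voiceless  voiced  
postalveolar      ʃ         ʒ       
retroflex         ʂ         ʐ       
palatal           ç         —       
uvular            χ         ʁ       
pharyngeal        ħ         ʕ       
The palatal row has no voiced member, so the gap is the voiced palatal fricative /ʝ/.

/ʝ/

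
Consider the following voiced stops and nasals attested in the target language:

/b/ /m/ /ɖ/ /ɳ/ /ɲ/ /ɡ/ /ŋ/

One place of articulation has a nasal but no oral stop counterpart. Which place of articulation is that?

Oral stop: /b/ (bilabial), /ɖ/ (retroflex), /ɡ/ (velar).
Nasal: /m/ (bilabial), /ɳ/ (retroflex), /ɲ/ (palatal), /ŋ/ (velar).
Every place of articulation has an oral stop member except palatal, where /ɟ/ would be expected.

palatal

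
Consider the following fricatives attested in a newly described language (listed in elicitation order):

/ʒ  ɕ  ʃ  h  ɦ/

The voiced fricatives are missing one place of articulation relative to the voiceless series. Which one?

Voiceless: /ʃ/ (postalveolar), /ɕ/ (alveolo-palatal), /h/ (glottal).
Voiced: /ʒ/ (postalveolar), /ɦ/ (glottal).
Every place of articulation has a voiced member except alveolo-palatal, where /ʑ/ would be expected.

alveolo-palatal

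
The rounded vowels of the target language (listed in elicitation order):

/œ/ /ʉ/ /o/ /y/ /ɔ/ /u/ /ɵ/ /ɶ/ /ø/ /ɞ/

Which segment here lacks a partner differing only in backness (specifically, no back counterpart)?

High: /y/ ~ /ʉ/ ~ /u/
High-mid: /ø/ ~ /ɵ/ ~ /o/
Low-mid: /œ/ ~ /ɞ/ ~ /ɔ/
Low: only /ɶ/ (front); no back partner.
So /ɶ/ is the unpaired segment.

/ɶ/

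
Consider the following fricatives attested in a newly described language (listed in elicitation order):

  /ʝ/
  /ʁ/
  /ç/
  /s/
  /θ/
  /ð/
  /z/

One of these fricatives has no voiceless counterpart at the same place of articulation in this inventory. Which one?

Dental: /θ/ ~ /ð/
Alveolar: /s/ ~ /z/
Palatal: /ç/ ~ /ʝ/
Uvular: only /ʁ/ (voiced); no voiceless partner.
So /ʁ/ is the unpaired segment.

/ʁ/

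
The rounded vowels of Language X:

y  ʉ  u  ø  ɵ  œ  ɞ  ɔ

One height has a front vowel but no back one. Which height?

high-mid

height            front     central   back    
high              y         ʉ         u       
high-mid          ø         ɵ         —       
low-mid           œ         ɞ         ɔ       
Every height has a back member except high-mid, where /o/ would be expected.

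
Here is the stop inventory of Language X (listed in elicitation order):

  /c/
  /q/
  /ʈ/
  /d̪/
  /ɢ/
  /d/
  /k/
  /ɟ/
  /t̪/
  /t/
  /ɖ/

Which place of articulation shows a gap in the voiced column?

place of articulation  voiceless  voiced  
dental            t̪        d̪      
alveolar          t         d       
retroflex         ʈ         ɖ       
palatal           c         ɟ       
velar             k         —       
uvular            q         ɢ       
Every place of articulation has a voiced member except velar, where /ɡ/ would be expected.

velar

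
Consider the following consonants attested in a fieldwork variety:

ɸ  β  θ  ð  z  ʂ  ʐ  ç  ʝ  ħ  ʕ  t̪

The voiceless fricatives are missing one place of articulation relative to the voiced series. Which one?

Voiceless: /ɸ/ (bilabial), /θ/ (dental), /ʂ/ (retroflex), /ç/ (palatal), /ħ/ (pharyngeal).
Voiced: /β/ (bilabial), /ð/ (dental), /z/ (alveolar), /ʐ/ (retroflex), /ʝ/ (palatal), /ʕ/ (pharyngeal).
Every place of articulation has a voiceless member except alveolar, where /s/ would be expected.

alveolar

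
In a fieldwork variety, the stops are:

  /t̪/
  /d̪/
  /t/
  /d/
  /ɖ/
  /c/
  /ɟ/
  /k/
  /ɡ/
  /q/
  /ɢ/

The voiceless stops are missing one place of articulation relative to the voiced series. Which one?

Voiceless: /t̪/ (dental), /t/ (alveolar), /c/ (palatal), /k/ (velar), /q/ (uvular).
Voiced: /d̪/ (dental), /d/ (alveolar), /ɖ/ (retroflex), /ɟ/ (palatal), /ɡ/ (velar), /ɢ/ (uvular).
Every place of articulation has a voiceless member except retroflex, where /ʈ/ would be expected.

retroflex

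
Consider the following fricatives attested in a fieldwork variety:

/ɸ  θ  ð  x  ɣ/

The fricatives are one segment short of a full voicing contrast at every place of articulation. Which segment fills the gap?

place of articulation  voiceless  voiced  
bilabial          ɸ         —       
dental            θ         ð       
velar             x         ɣ       
The bilabial row has no voiced member, so the gap is the voiced bilabial fricative /β/.

/β/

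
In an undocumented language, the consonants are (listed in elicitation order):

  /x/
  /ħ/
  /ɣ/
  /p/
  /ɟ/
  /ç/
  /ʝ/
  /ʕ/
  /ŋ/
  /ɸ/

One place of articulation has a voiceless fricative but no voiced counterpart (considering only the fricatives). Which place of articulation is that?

bilabial: voiceless /ɸ/, voiced —.
palatal: voiceless /ç/, voiced /ʝ/.
velar: voiceless /x/, voiced /ɣ/.
pharyngeal: voiceless /ħ/, voiced /ʕ/.
Every place of articulation has a voiced member except bilabial, where /β/ would be expected.

bilabial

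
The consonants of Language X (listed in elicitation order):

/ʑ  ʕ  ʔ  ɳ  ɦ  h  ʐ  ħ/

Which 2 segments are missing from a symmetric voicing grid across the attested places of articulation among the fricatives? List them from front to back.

/ʂ/, /ɕ/

retroflex: voiceless —, voiced /ʐ/.
alveolo-palatal: voiceless —, voiced /ʑ/.
pharyngeal: voiceless /ħ/, voiced /ʕ/.
glottal: voiceless /h/, voiced /ɦ/.
Gaps, from front to back: retroflex lacks voiceless (/ʂ/); alveolo-palatal lacks voiceless (/ɕ/).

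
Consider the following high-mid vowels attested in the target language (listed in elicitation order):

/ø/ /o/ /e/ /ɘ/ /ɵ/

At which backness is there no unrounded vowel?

back

backness          unrounded  rounded 
front             e         ø       
central           ɘ         ɵ       
back              —         o       
Every backness has an unrounded member except back, where /ɤ/ would be expected.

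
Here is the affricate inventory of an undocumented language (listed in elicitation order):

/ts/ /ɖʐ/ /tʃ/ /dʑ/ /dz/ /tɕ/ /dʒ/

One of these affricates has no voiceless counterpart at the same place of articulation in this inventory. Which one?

/ɖʐ/

Alveolar: /ts/ ~ /dz/
Postalveolar: /tʃ/ ~ /dʒ/
Alveolo-palatal: /tɕ/ ~ /dʑ/
Retroflex: only /ɖʐ/ (voiced); no voiceless partner.
So /ɖʐ/ is the unpaired segment.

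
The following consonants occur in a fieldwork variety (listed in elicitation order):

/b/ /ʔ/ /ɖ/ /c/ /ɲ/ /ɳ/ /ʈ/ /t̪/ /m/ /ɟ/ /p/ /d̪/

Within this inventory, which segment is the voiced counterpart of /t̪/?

/d̪/

/t̪/ is a voiceless dental stop.
The voiced counterpart is a voiced dental stop — in this inventory, /d̪/.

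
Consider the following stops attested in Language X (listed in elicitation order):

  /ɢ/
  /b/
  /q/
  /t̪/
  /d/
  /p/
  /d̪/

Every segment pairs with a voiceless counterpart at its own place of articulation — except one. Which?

/d/

Bilabial: /p/ ~ /b/
Dental: /t̪/ ~ /d̪/
Uvular: /q/ ~ /ɢ/
Alveolar: only /d/ (voiced); no voiceless partner.
So /d/ is the unpaired segment.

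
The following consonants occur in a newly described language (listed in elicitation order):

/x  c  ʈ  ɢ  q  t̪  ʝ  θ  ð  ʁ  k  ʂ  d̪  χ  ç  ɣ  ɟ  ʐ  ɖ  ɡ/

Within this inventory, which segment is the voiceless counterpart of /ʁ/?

/ʁ/ is a voiced uvular fricative.
The voiceless counterpart is a voiceless uvular fricative — in this inventory, /χ/.

/χ/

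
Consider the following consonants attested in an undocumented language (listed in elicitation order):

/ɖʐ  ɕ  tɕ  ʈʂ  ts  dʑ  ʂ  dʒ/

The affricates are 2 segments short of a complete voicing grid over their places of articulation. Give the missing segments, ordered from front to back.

place of articulation  voiceless  voiced  
alveolar          ts        —       
postalveolar      —         dʒ      
retroflex         ʈʂ        ɖʐ      
alveolo-palatal   tɕ        dʑ      
Gaps, from front to back: alveolar lacks voiced (/dz/); postalveolar lacks voiceless (/tʃ/).

/dz/, /tʃ/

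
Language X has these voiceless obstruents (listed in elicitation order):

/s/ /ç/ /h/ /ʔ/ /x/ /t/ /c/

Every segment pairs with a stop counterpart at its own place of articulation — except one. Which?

Alveolar: /t/ ~ /s/
Palatal: /c/ ~ /ç/
Glottal: /ʔ/ ~ /h/
Velar: only /x/ (fricative); no stop partner.
So /x/ is the unpaired segment.

/x/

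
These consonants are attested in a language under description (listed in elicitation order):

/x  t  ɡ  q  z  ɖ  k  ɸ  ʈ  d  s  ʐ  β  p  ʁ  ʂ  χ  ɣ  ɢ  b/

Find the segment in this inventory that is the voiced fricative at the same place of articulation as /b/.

/b/ is a voiced bilabial stop.
The voiced fricative at the same place is a voiced bilabial fricative — in this inventory, /β/.

/β/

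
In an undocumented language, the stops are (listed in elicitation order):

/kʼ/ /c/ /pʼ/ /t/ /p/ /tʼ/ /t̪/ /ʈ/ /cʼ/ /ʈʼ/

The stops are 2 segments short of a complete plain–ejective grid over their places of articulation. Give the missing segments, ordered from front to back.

/t̪ʼ/, /k/

place of articulation  plain     ejective
bilabial          p         pʼ      
dental            t̪        —       
alveolar          t         tʼ      
retroflex         ʈ         ʈʼ      
palatal           c         cʼ      
velar             —         kʼ      
Gaps, from front to back: dental lacks ejective (/t̪ʼ/); velar lacks plain (/k/).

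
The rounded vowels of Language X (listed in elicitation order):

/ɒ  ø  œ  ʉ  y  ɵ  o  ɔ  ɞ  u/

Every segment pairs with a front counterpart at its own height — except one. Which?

/ɒ/

High: /y/ ~ /ʉ/ ~ /u/
High-mid: /ø/ ~ /ɵ/ ~ /o/
Low-mid: /œ/ ~ /ɞ/ ~ /ɔ/
Low: only /ɒ/ (back); no front partner.
So /ɒ/ is the unpaired segment.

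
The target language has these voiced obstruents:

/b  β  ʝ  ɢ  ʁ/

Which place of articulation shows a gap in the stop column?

palatal

bilabial: stop /b/, fricative /β/.
palatal: stop —, fricative /ʝ/.
uvular: stop /ɢ/, fricative /ʁ/.
Every place of articulation has a stop member except palatal, where /ɟ/ would be expected.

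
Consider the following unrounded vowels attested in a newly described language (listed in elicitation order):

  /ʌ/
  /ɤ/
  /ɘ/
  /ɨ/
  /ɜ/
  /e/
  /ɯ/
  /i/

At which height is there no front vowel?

low-mid

Front: /i/ (high), /e/ (high-mid).
Central: /ɨ/ (high), /ɘ/ (high-mid), /ɜ/ (low-mid).
Back: /ɯ/ (high), /ɤ/ (high-mid), /ʌ/ (low-mid).
Every height has a front member except low-mid, where /ɛ/ would be expected.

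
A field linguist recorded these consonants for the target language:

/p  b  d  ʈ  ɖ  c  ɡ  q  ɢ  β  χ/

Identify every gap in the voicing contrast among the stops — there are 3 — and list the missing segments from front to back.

place of articulation  voiceless  voiced  
bilabial          p         b       
alveolar          —         d       
retroflex         ʈ         ɖ       
palatal           c         —       
velar             —         ɡ       
uvular            q         ɢ       
Gaps, from front to back: alveolar lacks voiceless (/t/); palatal lacks voiced (/ɟ/); velar lacks voiceless (/k/).

/t/, /ɟ/, /k/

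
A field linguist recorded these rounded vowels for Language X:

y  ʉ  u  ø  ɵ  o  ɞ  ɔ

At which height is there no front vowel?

low-mid

high: front /y/, central /ʉ/, back /u/.
high-mid: front /ø/, central /ɵ/, back /o/.
low-mid: front —, central /ɞ/, back /ɔ/.
Every height has a front member except low-mid, where /œ/ would be expected.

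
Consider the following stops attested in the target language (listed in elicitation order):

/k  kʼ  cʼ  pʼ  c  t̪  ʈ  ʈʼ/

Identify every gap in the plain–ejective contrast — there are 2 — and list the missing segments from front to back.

/p/, /t̪ʼ/

place of articulation  plain     ejective
bilabial          —         pʼ      
dental            t̪        —       
retroflex         ʈ         ʈʼ      
palatal           c         cʼ      
velar             k         kʼ      
Gaps, from front to back: bilabial lacks plain (/p/); dental lacks ejective (/t̪ʼ/).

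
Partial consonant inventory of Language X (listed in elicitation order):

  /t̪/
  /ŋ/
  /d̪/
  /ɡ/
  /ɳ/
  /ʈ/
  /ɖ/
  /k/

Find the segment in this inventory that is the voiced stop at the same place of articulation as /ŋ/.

/ŋ/ is a velar nasal.
The voiced stop at the same place is a voiced velar stop — in this inventory, /ɡ/.

/ɡ/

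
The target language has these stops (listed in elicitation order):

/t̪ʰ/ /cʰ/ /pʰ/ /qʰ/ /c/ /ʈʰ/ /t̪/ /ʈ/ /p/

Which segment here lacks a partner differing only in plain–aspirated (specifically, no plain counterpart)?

/qʰ/

Bilabial: /p/ ~ /pʰ/
Dental: /t̪/ ~ /t̪ʰ/
Retroflex: /ʈ/ ~ /ʈʰ/
Palatal: /c/ ~ /cʰ/
Uvular: only /qʰ/ (aspirated); no plain partner.
So /qʰ/ is the unpaired segment.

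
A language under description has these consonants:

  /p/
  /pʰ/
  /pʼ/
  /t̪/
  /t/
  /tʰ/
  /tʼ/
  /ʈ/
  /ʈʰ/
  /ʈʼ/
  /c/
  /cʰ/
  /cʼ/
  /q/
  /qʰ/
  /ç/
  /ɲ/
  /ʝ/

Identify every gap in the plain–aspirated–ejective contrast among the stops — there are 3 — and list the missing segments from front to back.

/t̪ʰ/, /t̪ʼ/, /qʼ/

Plain: /p/ (bilabial), /t̪/ (dental), /t/ (alveolar), /ʈ/ (retroflex), /c/ (palatal), /q/ (uvular).
Aspirated: /pʰ/ (bilabial), /tʰ/ (alveolar), /ʈʰ/ (retroflex), /cʰ/ (palatal), /qʰ/ (uvular).
Ejective: /pʼ/ (bilabial), /tʼ/ (alveolar), /ʈʼ/ (retroflex), /cʼ/ (palatal).
Gaps, from front to back: dental lacks aspirated (/t̪ʰ/); dental lacks ejective (/t̪ʼ/); uvular lacks ejective (/qʼ/).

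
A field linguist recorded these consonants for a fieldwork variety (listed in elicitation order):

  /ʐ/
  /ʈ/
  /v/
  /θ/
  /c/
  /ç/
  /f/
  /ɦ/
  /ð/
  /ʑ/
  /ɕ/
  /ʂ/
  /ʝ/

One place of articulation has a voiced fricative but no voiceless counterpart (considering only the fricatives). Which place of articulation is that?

glottal

labiodental: voiceless /f/, voiced /v/.
dental: voiceless /θ/, voiced /ð/.
retroflex: voiceless /ʂ/, voiced /ʐ/.
alveolo-palatal: voiceless /ɕ/, voiced /ʑ/.
palatal: voiceless /ç/, voiced /ʝ/.
glottal: voiceless —, voiced /ɦ/.
Every place of articulation has a voiceless member except glottal, where /h/ would be expected.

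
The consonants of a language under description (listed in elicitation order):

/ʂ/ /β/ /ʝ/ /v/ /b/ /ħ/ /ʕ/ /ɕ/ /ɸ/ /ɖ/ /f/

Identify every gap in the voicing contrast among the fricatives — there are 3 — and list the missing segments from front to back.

place of articulation  voiceless  voiced  
bilabial          ɸ         β       
labiodental       f         v       
retroflex         ʂ         —       
alveolo-palatal   ɕ         —       
palatal           —         ʝ       
pharyngeal        ħ         ʕ       
Gaps, from front to back: retroflex lacks voiced (/ʐ/); alveolo-palatal lacks voiced (/ʑ/); palatal lacks voiceless (/ç/).

/ʐ/, /ʑ/, /ç/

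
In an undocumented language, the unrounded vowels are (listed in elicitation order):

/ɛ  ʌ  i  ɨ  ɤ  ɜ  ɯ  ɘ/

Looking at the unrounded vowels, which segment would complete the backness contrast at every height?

Front: /i/ (high), /ɛ/ (low-mid).
Central: /ɨ/ (high), /ɘ/ (high-mid), /ɜ/ (low-mid).
Back: /ɯ/ (high), /ɤ/ (high-mid), /ʌ/ (low-mid).
The high-mid row has no front member, so the gap is the high-mid front unrounded vowel /e/.

/e/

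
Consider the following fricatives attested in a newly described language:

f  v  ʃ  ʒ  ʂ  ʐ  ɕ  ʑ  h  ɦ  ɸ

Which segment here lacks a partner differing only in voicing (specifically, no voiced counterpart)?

Labiodental: /f/ ~ /v/
Postalveolar: /ʃ/ ~ /ʒ/
Retroflex: /ʂ/ ~ /ʐ/
Alveolo-palatal: /ɕ/ ~ /ʑ/
Glottal: /h/ ~ /ɦ/
Bilabial: only /ɸ/ (voiceless); no voiced partner.
So /ɸ/ is the unpaired segment.

/ɸ/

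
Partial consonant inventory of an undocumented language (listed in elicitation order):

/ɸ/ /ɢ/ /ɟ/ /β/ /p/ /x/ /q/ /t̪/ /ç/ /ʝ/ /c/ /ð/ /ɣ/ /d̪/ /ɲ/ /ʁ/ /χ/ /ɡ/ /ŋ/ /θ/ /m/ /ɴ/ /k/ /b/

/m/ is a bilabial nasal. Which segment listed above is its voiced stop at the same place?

The voiced stop at the same place is a voiced bilabial stop — in this inventory, /b/.

/b/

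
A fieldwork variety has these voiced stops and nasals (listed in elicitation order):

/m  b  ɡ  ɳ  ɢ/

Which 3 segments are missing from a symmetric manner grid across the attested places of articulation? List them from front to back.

bilabial: oral stop /b/, nasal /m/.
retroflex: oral stop —, nasal /ɳ/.
velar: oral stop /ɡ/, nasal —.
uvular: oral stop /ɢ/, nasal —.
Gaps, from front to back: retroflex lacks oral stop (/ɖ/); velar lacks nasal (/ŋ/); uvular lacks nasal (/ɴ/).

/ɖ/, /ŋ/, /ɴ/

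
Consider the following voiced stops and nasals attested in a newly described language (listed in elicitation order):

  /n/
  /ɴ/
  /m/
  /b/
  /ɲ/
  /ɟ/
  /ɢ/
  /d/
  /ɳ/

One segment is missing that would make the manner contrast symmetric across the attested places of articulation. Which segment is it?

/ɖ/

Oral stop: /b/ (bilabial), /d/ (alveolar), /ɟ/ (palatal), /ɢ/ (uvular).
Nasal: /m/ (bilabial), /n/ (alveolar), /ɳ/ (retroflex), /ɲ/ (palatal), /ɴ/ (uvular).
The retroflex row has no oral stop member, so the gap is the retroflex oral stop /ɖ/.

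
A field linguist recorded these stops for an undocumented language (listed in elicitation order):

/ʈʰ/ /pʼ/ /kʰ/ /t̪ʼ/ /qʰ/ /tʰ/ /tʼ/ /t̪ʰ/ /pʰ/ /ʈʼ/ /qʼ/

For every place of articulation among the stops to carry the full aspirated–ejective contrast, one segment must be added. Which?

bilabial: aspirated /pʰ/, ejective /pʼ/.
dental: aspirated /t̪ʰ/, ejective /t̪ʼ/.
alveolar: aspirated /tʰ/, ejective /tʼ/.
retroflex: aspirated /ʈʰ/, ejective /ʈʼ/.
velar: aspirated /kʰ/, ejective —.
uvular: aspirated /qʰ/, ejective /qʼ/.
The velar row has no ejective member, so the gap is the ejective velar stop /kʼ/.

/kʼ/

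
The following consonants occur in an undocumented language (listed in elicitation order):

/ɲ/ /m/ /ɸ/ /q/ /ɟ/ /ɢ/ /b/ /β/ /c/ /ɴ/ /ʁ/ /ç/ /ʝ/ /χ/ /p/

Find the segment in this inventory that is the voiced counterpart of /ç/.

/ç/ is a voiceless palatal fricative.
The voiced counterpart is a voiced palatal fricative — in this inventory, /ʝ/.

/ʝ/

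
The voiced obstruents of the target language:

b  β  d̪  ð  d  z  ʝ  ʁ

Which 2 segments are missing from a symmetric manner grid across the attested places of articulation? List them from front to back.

place of articulation  stop      fricative
bilabial          b         β       
dental            d̪        ð       
alveolar          d         z       
palatal           —         ʝ       
uvular            —         ʁ       
Gaps, from front to back: palatal lacks stop (/ɟ/); uvular lacks stop (/ɢ/).

/ɟ/, /ɢ/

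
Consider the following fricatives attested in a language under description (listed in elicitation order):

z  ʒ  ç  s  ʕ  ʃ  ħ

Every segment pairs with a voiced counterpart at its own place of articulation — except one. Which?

Alveolar: /s/ ~ /z/
Postalveolar: /ʃ/ ~ /ʒ/
Pharyngeal: /ħ/ ~ /ʕ/
Palatal: only /ç/ (voiceless); no voiced partner.
So /ç/ is the unpaired segment.

/ç/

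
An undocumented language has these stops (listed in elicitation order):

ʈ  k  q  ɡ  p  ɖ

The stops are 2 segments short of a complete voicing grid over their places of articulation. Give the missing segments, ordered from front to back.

/b/, /ɢ/

place of articulation  voiceless  voiced  
bilabial          p         —       
retroflex         ʈ         ɖ       
velar             k         ɡ       
uvular            q         —       
Gaps, from front to back: bilabial lacks voiced (/b/); uvular lacks voiced (/ɢ/).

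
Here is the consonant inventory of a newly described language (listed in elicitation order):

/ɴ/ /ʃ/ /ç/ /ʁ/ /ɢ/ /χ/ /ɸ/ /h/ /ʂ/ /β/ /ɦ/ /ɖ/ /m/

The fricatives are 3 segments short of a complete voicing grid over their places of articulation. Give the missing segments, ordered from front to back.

bilabial: voiceless /ɸ/, voiced /β/.
postalveolar: voiceless /ʃ/, voiced —.
retroflex: voiceless /ʂ/, voiced —.
palatal: voiceless /ç/, voiced —.
uvular: voiceless /χ/, voiced /ʁ/.
glottal: voiceless /h/, voiced /ɦ/.
Gaps, from front to back: postalveolar lacks voiced (/ʒ/); retroflex lacks voiced (/ʐ/); palatal lacks voiced (/ʝ/).

/ʒ/, /ʐ/, /ʝ/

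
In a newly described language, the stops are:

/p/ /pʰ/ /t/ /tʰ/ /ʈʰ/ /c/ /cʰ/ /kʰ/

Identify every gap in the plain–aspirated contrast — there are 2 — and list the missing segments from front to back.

Plain: /p/ (bilabial), /t/ (alveolar), /c/ (palatal).
Aspirated: /pʰ/ (bilabial), /tʰ/ (alveolar), /ʈʰ/ (retroflex), /cʰ/ (palatal), /kʰ/ (velar).
Gaps, from front to back: retroflex lacks plain (/ʈ/); velar lacks plain (/k/).

/ʈ/, /k/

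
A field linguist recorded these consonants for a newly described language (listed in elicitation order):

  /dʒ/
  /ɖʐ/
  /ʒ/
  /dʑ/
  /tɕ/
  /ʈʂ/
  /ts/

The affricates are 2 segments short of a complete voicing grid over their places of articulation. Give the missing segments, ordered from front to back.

place of articulation  voiceless  voiced  
alveolar          ts        —       
postalveolar      —         dʒ      
retroflex         ʈʂ        ɖʐ      
alveolo-palatal   tɕ        dʑ      
Gaps, from front to back: alveolar lacks voiced (/dz/); postalveolar lacks voiceless (/tʃ/).

/dz/, /tʃ/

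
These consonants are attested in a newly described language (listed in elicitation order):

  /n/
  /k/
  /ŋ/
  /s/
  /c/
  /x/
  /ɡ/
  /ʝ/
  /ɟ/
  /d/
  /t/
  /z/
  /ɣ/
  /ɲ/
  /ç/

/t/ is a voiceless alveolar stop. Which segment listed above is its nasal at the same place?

/n/

The nasal at the same place is an alveolar nasal — in this inventory, /n/.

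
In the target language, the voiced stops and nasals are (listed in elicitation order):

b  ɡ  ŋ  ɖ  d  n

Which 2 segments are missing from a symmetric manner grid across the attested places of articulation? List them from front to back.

bilabial: oral stop /b/, nasal —.
alveolar: oral stop /d/, nasal /n/.
retroflex: oral stop /ɖ/, nasal —.
velar: oral stop /ɡ/, nasal /ŋ/.
Gaps, from front to back: bilabial lacks nasal (/m/); retroflex lacks nasal (/ɳ/).

/m/, /ɳ/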